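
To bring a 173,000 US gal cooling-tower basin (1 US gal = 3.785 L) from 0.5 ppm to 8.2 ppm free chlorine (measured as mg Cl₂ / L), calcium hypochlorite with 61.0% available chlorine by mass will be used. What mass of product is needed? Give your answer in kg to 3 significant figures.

Volume: 173,000 US gal × 3.785 L/gal = 654,805 L.
Chlorine deficit: 8.2 − 0.5 = 7.7 ppm = 7.7 mg/L as Cl₂.
Cl₂ equivalent needed: 7.7 mg/L × 654,805 L = 5,042,000 mg = 5042 g.
Product at 61.0% available chlorine: 5042 / 0.61 = 8266 g.

8.27 kg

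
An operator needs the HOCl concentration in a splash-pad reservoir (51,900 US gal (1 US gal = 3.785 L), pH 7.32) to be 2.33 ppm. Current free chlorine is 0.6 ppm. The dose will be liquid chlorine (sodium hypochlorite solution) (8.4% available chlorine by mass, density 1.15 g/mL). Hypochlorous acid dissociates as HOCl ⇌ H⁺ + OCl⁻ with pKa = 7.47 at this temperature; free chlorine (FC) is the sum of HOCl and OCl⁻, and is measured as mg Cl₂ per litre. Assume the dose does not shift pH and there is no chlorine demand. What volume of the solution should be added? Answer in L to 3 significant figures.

Volume: 51,900 US gal × 3.785 L/gal = 196,442 L.
[OCl⁻]/[HOCl] = 10^(pH − pKa) = 10^(7.32 − 7.47) = 0.7079; fraction as HOCl = 1/(1 + 0.7079) = 0.5855.
Free chlorine required for 2.33 ppm HOCl: 2.33 / 0.5855 = 3.98 ppm.
FC to add: 3.98 − 0.6 = 3.38 mg/L as Cl₂.
Cl₂ equivalent: 3.38 mg/L × 196,442 L = 663.9 g.
Product at 8.4% available Cl: 663.9 / 0.084 = 7903 g.
Volume: 7903 g ÷ 1.15 g/mL = 6872 mL.

6.87 L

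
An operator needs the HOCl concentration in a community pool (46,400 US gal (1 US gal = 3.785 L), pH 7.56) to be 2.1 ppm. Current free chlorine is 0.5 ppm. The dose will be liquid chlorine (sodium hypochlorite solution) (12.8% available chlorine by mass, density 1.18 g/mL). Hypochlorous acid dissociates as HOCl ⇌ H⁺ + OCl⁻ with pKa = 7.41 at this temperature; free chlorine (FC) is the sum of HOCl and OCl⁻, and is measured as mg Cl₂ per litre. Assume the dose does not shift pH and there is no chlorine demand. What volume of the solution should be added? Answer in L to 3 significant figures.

Volume: 46,400 US gal × 3.785 L/gal = 175,624 L.
[OCl⁻]/[HOCl] = 10^(pH − pKa) = 10^(7.56 − 7.41) = 1.413; fraction as HOCl = 1/(1 + 1.413) = 0.4145.
Free chlorine required for 2.1 ppm HOCl: 2.1 / 0.4145 = 5.066 ppm.
FC to add: 5.066 − 0.5 = 4.566 mg/L as Cl₂.
Cl₂ equivalent: 4.566 mg/L × 175,624 L = 802 g.
Product at 12.8% available Cl: 802 / 0.128 = 6265 g.
Volume: 6265 g ÷ 1.18 g/mL = 5310 mL.

5.31 L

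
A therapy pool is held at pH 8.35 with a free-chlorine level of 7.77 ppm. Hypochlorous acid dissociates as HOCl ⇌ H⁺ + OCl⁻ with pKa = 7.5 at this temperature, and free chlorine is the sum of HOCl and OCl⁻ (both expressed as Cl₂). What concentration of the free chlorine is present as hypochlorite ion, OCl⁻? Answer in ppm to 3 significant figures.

6.81 ppm

[OCl⁻]/[HOCl] = 10^(pH − pKa) = 10^(8.35 − 7.5) = 10^0.85 = 7.079.
Fraction as HOCl = 1 / (1 + 7.079) = 0.1238.
OCl⁻ = (1 − 0.1238) × 7.77 ppm = 6.808 ppm.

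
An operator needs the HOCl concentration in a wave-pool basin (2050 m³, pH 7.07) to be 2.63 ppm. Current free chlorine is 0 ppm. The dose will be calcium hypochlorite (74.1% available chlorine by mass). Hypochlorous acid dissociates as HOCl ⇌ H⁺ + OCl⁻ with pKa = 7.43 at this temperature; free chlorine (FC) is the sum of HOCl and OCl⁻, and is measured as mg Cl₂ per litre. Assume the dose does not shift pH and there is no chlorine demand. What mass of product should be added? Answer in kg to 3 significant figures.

10.5 kg

Volume: 2050 m³ = 2,050,000 L.
[OCl⁻]/[HOCl] = 10^(pH − pKa) = 10^(7.07 − 7.43) = 0.4365; fraction as HOCl = 1/(1 + 0.4365) = 0.6961.
Free chlorine required for 2.63 ppm HOCl: 2.63 / 0.6961 = 3.778 ppm.
FC to add: 3.778 − 0 = 3.778 mg/L as Cl₂.
Cl₂ equivalent: 3.778 mg/L × 2,050,000 L = 7745 g.
Product at 74.1% available Cl: 7745 / 0.741 = 10,450 g.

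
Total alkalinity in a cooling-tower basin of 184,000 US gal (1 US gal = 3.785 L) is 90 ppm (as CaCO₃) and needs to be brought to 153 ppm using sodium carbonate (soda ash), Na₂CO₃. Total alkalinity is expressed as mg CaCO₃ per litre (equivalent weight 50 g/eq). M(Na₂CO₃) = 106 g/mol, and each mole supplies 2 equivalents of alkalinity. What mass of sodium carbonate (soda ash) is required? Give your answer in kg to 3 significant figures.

Volume: 184,000 US gal × 3.785 L/gal = 696,440 L.
Alkalinity to add: (153 − 90) = 63 mg/L as CaCO₃ × 696,440 L = 43,880 g as CaCO₃.
Equivalents: 43,880 g ÷ 50 g/eq = 877.5 eq.
Each mole of Na₂CO₃ supplies 2 eq, so 877.5 / 2 = 438.8 mol.
Mass: 438.8 mol × 106 g/mol = 46,510 g.

46.5 kg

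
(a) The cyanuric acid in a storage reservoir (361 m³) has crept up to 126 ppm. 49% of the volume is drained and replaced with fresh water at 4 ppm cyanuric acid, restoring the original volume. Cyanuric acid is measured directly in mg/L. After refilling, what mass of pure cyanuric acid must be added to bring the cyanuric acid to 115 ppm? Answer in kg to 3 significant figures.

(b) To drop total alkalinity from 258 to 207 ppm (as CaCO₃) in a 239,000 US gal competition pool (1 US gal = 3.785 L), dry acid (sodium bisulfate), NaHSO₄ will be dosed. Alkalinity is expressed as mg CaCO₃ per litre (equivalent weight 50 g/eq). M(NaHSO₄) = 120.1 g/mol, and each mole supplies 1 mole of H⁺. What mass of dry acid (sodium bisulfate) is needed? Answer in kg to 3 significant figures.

(a) Volume: 361 m³ = 361,000 L.
(a) After draining 49% and refilling: 126 × 0.51 + 4 × 0.49 = 66.22 ppm.
(a) Deficit to target: 115 − 66.22 = 48.78 mg/L.
(a) Mass: 48.78 mg/L × 361,000 L = 17,610 g cyanuric acid.

(b) Volume: 239,000 US gal × 3.785 L/gal = 904,615 L.
(b) Alkalinity to neutralize: (258 − 207) = 51 mg/L as CaCO₃ × 904,615 L = 46,140 g as CaCO₃.
(b) Equivalents of H⁺ required: 46,140 ÷ 50 g/eq = 922.7 eq = 922.7 mol NaHSO₄.
(b) Mass of NaHSO₄: 922.7 × 120.1 = 110,800 g.

(a) 17.6 kg; (b) 111 kg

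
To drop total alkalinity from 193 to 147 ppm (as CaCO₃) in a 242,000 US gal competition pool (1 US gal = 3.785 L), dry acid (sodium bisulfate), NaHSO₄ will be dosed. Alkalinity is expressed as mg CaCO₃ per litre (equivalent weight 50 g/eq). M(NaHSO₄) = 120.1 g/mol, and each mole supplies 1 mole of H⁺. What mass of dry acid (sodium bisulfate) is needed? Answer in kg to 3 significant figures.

101 kg

Volume: 242,000 US gal × 3.785 L/gal = 915,970 L.
Alkalinity to neutralize: (193 − 147) = 46 mg/L as CaCO₃ × 915,970 L = 42,130 g as CaCO₃.
Equivalents of H⁺ required: 42,130 ÷ 50 g/eq = 842.7 eq = 842.7 mol NaHSO₄.
Mass of NaHSO₄: 842.7 × 120.1 = 101,200 g.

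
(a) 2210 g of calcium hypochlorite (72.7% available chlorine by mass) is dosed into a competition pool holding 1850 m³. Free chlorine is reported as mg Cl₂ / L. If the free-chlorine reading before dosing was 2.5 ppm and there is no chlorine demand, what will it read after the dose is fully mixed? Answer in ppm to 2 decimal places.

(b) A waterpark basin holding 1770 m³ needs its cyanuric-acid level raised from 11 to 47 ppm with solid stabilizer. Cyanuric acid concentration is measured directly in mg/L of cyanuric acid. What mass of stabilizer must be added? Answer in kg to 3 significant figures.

(a) 3.37 ppm; (b) 63.7 kg

(a) Volume: 1850 m³ = 1,850,000 L.
(a) Available chlorine delivered: 2210 g × 0.727 = 1607 g as Cl₂.
(a) Concentration rise: 1607 g / 1,850,000 L = 0.8685 mg/L = 0.87 ppm.
(a) Final FC: 2.5 + 0.87 = 3.37 ppm.

(b) Volume: 1770 m³ = 1,770,000 L.
(b) CYA to add: (47 − 11) = 36 mg/L × 1,770,000 L = 63,720 g cyanuric acid.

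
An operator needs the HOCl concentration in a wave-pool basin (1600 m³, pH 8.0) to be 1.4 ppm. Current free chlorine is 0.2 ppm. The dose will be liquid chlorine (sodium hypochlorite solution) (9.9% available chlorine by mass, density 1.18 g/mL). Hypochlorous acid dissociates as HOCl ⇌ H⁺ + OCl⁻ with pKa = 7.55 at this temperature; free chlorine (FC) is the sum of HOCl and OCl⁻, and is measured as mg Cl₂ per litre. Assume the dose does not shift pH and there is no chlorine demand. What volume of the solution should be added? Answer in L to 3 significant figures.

70.5 L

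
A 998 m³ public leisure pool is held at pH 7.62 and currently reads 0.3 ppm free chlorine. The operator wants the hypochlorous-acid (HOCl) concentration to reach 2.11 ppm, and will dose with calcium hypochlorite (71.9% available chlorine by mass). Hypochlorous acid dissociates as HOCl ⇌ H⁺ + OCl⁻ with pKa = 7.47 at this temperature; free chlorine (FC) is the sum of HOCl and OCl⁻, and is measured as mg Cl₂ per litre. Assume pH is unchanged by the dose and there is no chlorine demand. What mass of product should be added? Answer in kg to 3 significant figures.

6.65 kg

Volume: 998 m³ = 998,000 L.
[OCl⁻]/[HOCl] = 10^(pH − pKa) = 10^(7.62 − 7.47) = 1.413; fraction as HOCl = 1/(1 + 1.413) = 0.4145.
Free chlorine required for 2.11 ppm HOCl: 2.11 / 0.4145 = 5.09 ppm.
FC to add: 5.09 − 0.3 = 4.79 mg/L as Cl₂.
Cl₂ equivalent: 4.79 mg/L × 998,000 L = 4781 g.
Product at 71.9% available Cl: 4781 / 0.719 = 6649 g.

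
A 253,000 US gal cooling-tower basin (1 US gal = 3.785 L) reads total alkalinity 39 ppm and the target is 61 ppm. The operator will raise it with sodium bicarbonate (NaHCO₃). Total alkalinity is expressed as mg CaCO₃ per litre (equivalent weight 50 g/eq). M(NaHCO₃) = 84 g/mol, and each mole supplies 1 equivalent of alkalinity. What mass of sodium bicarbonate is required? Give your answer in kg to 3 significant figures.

Volume: 253,000 US gal × 3.785 L/gal = 957,605 L.
Alkalinity to add: (61 − 39) = 22 mg/L as CaCO₃ × 957,605 L = 21,070 g as CaCO₃.
Equivalents: 21,070 g ÷ 50 g/eq = 421.3 eq.
NaHCO₃ supplies 1 eq per mole → 421.3 mol.
Mass: 421.3 mol × 84 g/mol = 35,390 g.

35.4 kg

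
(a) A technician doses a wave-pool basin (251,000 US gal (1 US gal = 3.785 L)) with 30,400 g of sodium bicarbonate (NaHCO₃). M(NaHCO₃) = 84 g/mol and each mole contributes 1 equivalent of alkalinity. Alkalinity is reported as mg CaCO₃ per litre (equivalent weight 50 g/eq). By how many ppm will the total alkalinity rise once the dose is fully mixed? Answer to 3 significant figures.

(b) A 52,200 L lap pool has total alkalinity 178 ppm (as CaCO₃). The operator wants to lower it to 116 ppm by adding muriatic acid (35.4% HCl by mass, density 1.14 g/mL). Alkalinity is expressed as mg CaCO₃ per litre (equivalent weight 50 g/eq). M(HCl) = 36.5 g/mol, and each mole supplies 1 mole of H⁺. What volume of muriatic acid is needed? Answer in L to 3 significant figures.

(a) Volume: 251,000 US gal × 3.785 L/gal = 950,035 L.
(a) Moles of NaHCO₃: 30,400 g ÷ 84 g/mol = 361.9 mol → 361.9 eq of alkalinity.
(a) As CaCO₃: 361.9 eq × 50 g/eq = 18,100 g.
(a) Rise: 18,100 g / 950,035 L × 1000 = 19.05 mg/L.

(b) Alkalinity to neutralize: (178 − 116) = 62 mg/L as CaCO₃ × 52,200 L = 3236 g as CaCO₃.
(b) Equivalents of H⁺ required: 3236 ÷ 50 g/eq = 64.73 eq = 64.73 mol HCl.
(b) Mass of HCl: 64.73 × 36.5 = 2363 g.
(b) Mass of 35.4% solution: 2363 / 0.354 = 6674 g.
(b) Volume: 6674 g ÷ 1.14 g/mL = 5854 mL.

(a) 19.0 ppm; (b) 5.85 L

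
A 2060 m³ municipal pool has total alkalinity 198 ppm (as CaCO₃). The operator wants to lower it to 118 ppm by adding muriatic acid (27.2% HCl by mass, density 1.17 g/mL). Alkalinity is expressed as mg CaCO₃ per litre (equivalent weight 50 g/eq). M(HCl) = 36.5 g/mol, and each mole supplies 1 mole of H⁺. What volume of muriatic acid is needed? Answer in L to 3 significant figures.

Volume: 2060 m³ = 2,060,000 L.
Alkalinity to neutralize: (198 − 118) = 80 mg/L as CaCO₃ × 2,060,000 L = 164,800 g as CaCO₃.
Equivalents of H⁺ required: 164,800 ÷ 50 g/eq = 3296 eq = 3296 mol HCl.
Mass of HCl: 3296 × 36.5 = 120,300 g.
Mass of 27.2% solution: 120,300 / 0.272 = 442,300 g.
Volume: 442,300 g ÷ 1.17 g/mL = 378,000 mL.

378 L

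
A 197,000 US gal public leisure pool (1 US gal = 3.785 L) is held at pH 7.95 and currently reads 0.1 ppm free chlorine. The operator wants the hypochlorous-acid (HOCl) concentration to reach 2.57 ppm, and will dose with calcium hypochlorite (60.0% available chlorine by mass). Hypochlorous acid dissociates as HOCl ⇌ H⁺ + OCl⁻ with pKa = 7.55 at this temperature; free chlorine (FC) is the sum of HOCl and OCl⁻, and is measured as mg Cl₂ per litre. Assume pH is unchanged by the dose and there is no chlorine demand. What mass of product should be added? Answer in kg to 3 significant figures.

11.1 kg

Volume: 197,000 US gal × 3.785 L/gal = 745,645 L.
[OCl⁻]/[HOCl] = 10^(pH − pKa) = 10^(7.95 − 7.55) = 2.512; fraction as HOCl = 1/(1 + 2.512) = 0.2847.
Free chlorine required for 2.57 ppm HOCl: 2.57 / 0.2847 = 9.026 ppm.
FC to add: 9.026 − 0.1 = 8.926 mg/L as Cl₂.
Cl₂ equivalent: 8.926 mg/L × 745,645 L = 6655 g.
Product at 60.0% available Cl: 6655 / 0.6 = 11,090 g.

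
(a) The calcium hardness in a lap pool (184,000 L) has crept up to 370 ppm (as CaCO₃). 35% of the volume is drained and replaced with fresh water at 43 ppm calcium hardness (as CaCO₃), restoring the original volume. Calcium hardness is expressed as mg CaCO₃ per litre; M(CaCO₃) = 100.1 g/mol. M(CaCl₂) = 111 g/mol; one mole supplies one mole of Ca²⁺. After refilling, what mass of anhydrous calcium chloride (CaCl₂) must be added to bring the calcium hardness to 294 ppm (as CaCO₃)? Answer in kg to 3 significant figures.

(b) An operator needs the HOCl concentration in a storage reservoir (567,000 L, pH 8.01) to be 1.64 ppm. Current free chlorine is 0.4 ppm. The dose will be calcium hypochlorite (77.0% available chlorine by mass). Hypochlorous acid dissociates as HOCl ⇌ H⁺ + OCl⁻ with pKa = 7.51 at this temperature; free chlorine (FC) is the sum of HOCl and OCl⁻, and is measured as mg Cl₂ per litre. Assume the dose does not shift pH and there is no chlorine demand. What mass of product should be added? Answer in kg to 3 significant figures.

(a) 7.85 kg; (b) 4.73 kg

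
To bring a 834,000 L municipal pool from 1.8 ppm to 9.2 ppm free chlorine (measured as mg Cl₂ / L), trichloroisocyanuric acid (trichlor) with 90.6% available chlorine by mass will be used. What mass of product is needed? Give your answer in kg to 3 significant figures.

6.81 kg

Chlorine deficit: 9.2 − 1.8 = 7.4 ppm = 7.4 mg/L as Cl₂.
Cl₂ equivalent needed: 7.4 mg/L × 834,000 L = 6,172,000 mg = 6172 g.
Product at 90.6% available chlorine: 6172 / 0.906 = 6812 g.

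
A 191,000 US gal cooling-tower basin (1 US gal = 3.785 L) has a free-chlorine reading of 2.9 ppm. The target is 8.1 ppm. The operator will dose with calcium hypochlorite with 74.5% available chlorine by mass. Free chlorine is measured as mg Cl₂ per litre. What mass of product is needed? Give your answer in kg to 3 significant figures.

5.05 kg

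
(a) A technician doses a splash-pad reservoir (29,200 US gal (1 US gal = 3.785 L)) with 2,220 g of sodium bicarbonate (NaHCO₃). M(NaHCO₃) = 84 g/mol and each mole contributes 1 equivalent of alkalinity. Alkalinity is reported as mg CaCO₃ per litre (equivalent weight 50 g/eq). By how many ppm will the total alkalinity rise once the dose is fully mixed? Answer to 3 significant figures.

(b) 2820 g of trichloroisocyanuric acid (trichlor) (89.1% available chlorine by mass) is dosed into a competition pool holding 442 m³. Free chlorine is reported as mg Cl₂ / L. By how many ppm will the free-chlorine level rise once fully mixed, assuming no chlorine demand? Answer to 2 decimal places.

(a) 12.0 ppm; (b) 5.68 ppm

(a) Volume: 29,200 US gal × 3.785 L/gal = 110,522 L.
(a) Moles of NaHCO₃: 2,220 g ÷ 84 g/mol = 26.43 mol → 26.43 eq of alkalinity.
(a) As CaCO₃: 26.43 eq × 50 g/eq = 1321 g.
(a) Rise: 1321 g / 110,522 L × 1000 = 11.96 mg/L.

(b) Volume: 442 m³ = 442,000 L.
(b) Available chlorine delivered: 2820 g × 0.891 = 2513 g as Cl₂.
(b) Concentration rise: 2513 g / 442,000 L = 5.685 mg/L = 5.68 ppm.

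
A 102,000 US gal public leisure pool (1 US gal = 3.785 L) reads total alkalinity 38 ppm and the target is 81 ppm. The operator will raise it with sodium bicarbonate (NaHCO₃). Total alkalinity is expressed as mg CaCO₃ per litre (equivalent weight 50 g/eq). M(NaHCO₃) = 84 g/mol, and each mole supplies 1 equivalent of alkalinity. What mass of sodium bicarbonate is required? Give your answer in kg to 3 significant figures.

Volume: 102,000 US gal × 3.785 L/gal = 386,070 L.
Alkalinity to add: (81 − 38) = 43 mg/L as CaCO₃ × 386,070 L = 16,600 g as CaCO₃.
Equivalents: 16,600 g ÷ 50 g/eq = 332 eq.
NaHCO₃ supplies 1 eq per mole → 332 mol.
Mass: 332 mol × 84 g/mol = 27,890 g.

27.9 kg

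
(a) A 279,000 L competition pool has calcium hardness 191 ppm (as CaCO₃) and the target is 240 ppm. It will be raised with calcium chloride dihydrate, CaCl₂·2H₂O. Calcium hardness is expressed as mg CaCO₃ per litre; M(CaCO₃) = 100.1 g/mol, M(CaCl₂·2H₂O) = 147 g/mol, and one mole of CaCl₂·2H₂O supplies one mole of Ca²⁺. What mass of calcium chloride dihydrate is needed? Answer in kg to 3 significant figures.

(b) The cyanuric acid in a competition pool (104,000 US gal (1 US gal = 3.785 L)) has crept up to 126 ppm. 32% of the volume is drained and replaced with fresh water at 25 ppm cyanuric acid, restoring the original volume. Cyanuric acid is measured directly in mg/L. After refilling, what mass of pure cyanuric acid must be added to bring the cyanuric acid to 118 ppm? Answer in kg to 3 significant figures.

(a) Hardness to add: (240 − 191) = 49 mg/L as CaCO₃ × 279,000 L = 13,670 g as CaCO₃.
(a) Moles of Ca²⁺ (1 mol Ca²⁺ ≡ 1 mol CaCO₃): 13,670 / 100.1 g/mol = 136.6 mol.
(a) Mass of CaCl₂·2H₂O: 136.6 × 147 = 20,080 g.

(b) Volume: 104,000 US gal × 3.785 L/gal = 393,640 L.
(b) After draining 32% and refilling: 126 × 0.68 + 25 × 0.32 = 93.68 ppm.
(b) Deficit to target: 118 − 93.68 = 24.32 mg/L.
(b) Mass: 24.32 mg/L × 393,640 L = 9573 g cyanuric acid.

(a) 20.1 kg; (b) 9.57 kg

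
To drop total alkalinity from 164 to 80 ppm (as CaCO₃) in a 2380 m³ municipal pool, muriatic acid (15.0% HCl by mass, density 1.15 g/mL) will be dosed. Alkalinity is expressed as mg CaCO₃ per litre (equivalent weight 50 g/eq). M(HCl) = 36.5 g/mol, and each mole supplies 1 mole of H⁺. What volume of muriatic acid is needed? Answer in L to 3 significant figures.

Volume: 2380 m³ = 2,380,000 L.
Alkalinity to neutralize: (164 − 80) = 84 mg/L as CaCO₃ × 2,380,000 L = 199,900 g as CaCO₃.
Equivalents of H⁺ required: 199,900 ÷ 50 g/eq = 3998 eq = 3998 mol HCl.
Mass of HCl: 3998 × 36.5 = 145,900 g.
Mass of 15.0% solution: 145,900 / 0.15 = 972,900 g.
Volume: 972,900 g ÷ 1.15 g/mL = 846,000 mL.

846 L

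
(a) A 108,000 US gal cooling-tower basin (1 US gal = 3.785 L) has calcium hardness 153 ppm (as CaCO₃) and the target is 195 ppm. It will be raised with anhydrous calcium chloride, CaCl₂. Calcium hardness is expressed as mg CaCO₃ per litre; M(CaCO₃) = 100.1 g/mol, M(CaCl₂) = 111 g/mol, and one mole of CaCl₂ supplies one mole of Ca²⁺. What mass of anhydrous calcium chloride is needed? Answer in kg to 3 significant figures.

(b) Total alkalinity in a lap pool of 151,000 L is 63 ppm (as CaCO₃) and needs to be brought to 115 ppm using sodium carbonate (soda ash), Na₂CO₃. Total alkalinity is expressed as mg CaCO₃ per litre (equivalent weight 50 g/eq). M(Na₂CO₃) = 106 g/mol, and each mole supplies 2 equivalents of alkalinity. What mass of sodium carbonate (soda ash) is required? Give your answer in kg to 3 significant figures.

(a) Volume: 108,000 US gal × 3.785 L/gal = 408,780 L.
(a) Hardness to add: (195 − 153) = 42 mg/L as CaCO₃ × 408,780 L = 17,170 g as CaCO₃.
(a) Moles of Ca²⁺ (1 mol Ca²⁺ ≡ 1 mol CaCO₃): 17,170 / 100.1 g/mol = 171.5 mol.
(a) Mass of CaCl₂: 171.5 × 111 = 19,040 g.

(b) Alkalinity to add: (115 − 63) = 52 mg/L as CaCO₃ × 151,000 L = 7852 g as CaCO₃.
(b) Equivalents: 7852 g ÷ 50 g/eq = 157 eq.
(b) Each mole of Na₂CO₃ supplies 2 eq, so 157 / 2 = 78.52 mol.
(b) Mass: 78.52 mol × 106 g/mol = 8323 g.

(a) 19.0 kg; (b) 8.32 kg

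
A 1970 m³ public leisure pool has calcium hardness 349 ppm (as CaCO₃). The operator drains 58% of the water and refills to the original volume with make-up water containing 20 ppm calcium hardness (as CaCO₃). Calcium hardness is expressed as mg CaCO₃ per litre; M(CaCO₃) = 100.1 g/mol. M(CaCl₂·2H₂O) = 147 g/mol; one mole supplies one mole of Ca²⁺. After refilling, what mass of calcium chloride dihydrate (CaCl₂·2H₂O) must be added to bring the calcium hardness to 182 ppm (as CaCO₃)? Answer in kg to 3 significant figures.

Volume: 1970 m³ = 1,970,000 L.
After draining 58% and refilling: 349 × 0.42 + 20 × 0.58 = 158.18 ppm.
Deficit to target: 182 − 158.18 = 23.82 mg/L.
As CaCO₃: 23.82 mg/L × 1,970,000 L = 46,930 g; ÷ 100.1 = 468.8 mol Ca²⁺.
Mass: 468.8 × 147 = 68,910 g.

68.9 kg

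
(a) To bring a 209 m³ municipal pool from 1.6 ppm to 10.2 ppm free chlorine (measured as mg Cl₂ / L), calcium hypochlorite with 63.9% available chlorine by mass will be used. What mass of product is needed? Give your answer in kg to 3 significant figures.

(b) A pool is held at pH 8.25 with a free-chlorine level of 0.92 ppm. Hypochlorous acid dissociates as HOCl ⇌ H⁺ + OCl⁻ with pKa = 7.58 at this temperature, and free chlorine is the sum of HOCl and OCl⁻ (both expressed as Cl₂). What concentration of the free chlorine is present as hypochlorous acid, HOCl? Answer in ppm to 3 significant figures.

(a) Volume: 209 m³ = 209,000 L.
(a) Chlorine deficit: 10.2 − 1.6 = 8.6 ppm = 8.6 mg/L as Cl₂.
(a) Cl₂ equivalent needed: 8.6 mg/L × 209,000 L = 1,797,000 mg = 1797 g.
(a) Product at 63.9% available chlorine: 1797 / 0.639 = 2813 g.

(b) [OCl⁻]/[HOCl] = 10^(pH − pKa) = 10^(8.25 − 7.58) = 10^0.67 = 4.677.
(b) Fraction as HOCl = 1 / (1 + 4.677) = 0.1761.
(b) HOCl = 0.1761 × 0.92 ppm = 0.162 ppm.

(a) 2.81 kg; (b) 0.162 ppm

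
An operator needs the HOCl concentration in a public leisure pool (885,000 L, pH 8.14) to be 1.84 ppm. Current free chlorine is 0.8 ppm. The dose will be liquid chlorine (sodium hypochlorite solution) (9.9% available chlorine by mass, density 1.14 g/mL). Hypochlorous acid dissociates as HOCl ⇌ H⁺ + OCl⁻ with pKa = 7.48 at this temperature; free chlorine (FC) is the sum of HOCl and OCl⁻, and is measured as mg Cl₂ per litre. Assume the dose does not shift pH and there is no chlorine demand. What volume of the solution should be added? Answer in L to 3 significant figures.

74.1 L

[OCl⁻]/[HOCl] = 10^(pH − pKa) = 10^(8.14 − 7.48) = 4.571; fraction as HOCl = 1/(1 + 4.571) = 0.1795.
Free chlorine required for 1.84 ppm HOCl: 1.84 / 0.1795 = 10.25 ppm.
FC to add: 10.25 − 0.8 = 9.45 mg/L as Cl₂.
Cl₂ equivalent: 9.45 mg/L × 885,000 L = 8364 g.
Product at 9.9% available Cl: 8364 / 0.099 = 84,480 g.
Volume: 84,480 g ÷ 1.14 g/mL = 74,110 mL.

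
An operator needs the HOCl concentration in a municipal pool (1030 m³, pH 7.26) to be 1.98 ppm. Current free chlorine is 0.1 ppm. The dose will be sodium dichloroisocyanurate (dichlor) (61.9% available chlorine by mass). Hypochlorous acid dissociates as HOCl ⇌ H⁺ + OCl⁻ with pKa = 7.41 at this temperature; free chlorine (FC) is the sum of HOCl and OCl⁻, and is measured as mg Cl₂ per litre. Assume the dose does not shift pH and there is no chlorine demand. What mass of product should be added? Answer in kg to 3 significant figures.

Volume: 1030 m³ = 1,030,000 L.
[OCl⁻]/[HOCl] = 10^(pH − pKa) = 10^(7.26 − 7.41) = 0.7079; fraction as HOCl = 1/(1 + 0.7079) = 0.5855.
Free chlorine required for 1.98 ppm HOCl: 1.98 / 0.5855 = 3.382 ppm.
FC to add: 3.382 − 0.1 = 3.282 mg/L as Cl₂.
Cl₂ equivalent: 3.282 mg/L × 1,030,000 L = 3380 g.
Product at 61.9% available Cl: 3380 / 0.619 = 5461 g.

5.46 kg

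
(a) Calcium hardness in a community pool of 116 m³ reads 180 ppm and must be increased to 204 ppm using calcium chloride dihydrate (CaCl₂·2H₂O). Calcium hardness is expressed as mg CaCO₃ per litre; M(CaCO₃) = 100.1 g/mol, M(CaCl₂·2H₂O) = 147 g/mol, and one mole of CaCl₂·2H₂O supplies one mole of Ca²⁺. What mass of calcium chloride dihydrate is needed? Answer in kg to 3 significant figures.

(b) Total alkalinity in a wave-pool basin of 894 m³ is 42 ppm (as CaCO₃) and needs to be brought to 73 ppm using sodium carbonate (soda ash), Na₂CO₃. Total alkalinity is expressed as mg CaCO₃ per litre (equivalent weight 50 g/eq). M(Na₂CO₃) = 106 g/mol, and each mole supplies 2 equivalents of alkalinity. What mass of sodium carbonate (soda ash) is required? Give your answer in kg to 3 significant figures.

(a) 4.09 kg; (b) 29.4 kg

(a) Volume: 116 m³ = 116,000 L.
(a) Hardness to add: (204 − 180) = 24 mg/L as CaCO₃ × 116,000 L = 2784 g as CaCO₃.
(a) Moles of Ca²⁺ (1 mol Ca²⁺ ≡ 1 mol CaCO₃): 2784 / 100.1 g/mol = 27.81 mol.
(a) Mass of CaCl₂·2H₂O: 27.81 × 147 = 4088 g.

(b) Volume: 894 m³ = 894,000 L.
(b) Alkalinity to add: (73 − 42) = 31 mg/L as CaCO₃ × 894,000 L = 27,710 g as CaCO₃.
(b) Equivalents: 27,710 g ÷ 50 g/eq = 554.3 eq.
(b) Each mole of Na₂CO₃ supplies 2 eq, so 554.3 / 2 = 277.1 mol.
(b) Mass: 277.1 mol × 106 g/mol = 29,380 g.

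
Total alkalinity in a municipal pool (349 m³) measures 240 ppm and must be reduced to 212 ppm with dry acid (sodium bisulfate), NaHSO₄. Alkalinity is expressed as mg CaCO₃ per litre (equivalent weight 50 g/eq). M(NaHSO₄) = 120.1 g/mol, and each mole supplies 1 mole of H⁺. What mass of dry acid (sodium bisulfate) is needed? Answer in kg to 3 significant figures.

Volume: 349 m³ = 349,000 L.
Alkalinity to neutralize: (240 − 212) = 28 mg/L as CaCO₃ × 349,000 L = 9772 g as CaCO₃.
Equivalents of H⁺ required: 9772 ÷ 50 g/eq = 195.4 eq = 195.4 mol NaHSO₄.
Mass of NaHSO₄: 195.4 × 120.1 = 23,470 g.

23.5 kg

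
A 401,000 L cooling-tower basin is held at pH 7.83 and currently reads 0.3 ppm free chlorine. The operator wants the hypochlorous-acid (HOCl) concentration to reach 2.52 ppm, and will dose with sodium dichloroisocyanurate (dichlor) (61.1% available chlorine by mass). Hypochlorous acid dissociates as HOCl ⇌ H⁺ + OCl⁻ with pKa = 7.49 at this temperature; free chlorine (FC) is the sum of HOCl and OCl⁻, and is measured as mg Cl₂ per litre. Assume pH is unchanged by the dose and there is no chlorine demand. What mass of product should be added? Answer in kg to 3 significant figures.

5.08 kg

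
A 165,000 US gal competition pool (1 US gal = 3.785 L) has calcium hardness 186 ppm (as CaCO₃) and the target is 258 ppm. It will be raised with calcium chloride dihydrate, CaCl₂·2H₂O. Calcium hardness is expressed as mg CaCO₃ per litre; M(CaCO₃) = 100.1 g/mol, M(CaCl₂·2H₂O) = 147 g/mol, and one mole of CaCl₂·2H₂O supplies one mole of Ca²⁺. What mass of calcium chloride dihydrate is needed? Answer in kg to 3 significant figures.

66.0 kg

Volume: 165,000 US gal × 3.785 L/gal = 624,525 L.
Hardness to add: (258 − 186) = 72 mg/L as CaCO₃ × 624,525 L = 44,970 g as CaCO₃.
Moles of Ca²⁺ (1 mol Ca²⁺ ≡ 1 mol CaCO₃): 44,970 / 100.1 g/mol = 449.2 mol.
Mass of CaCl₂·2H₂O: 449.2 × 147 = 66,030 g.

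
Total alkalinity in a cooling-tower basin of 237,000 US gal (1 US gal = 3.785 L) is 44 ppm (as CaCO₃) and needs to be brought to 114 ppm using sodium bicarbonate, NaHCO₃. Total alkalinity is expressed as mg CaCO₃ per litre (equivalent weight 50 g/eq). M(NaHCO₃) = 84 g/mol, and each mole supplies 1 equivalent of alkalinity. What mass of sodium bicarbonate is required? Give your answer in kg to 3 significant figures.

Volume: 237,000 US gal × 3.785 L/gal = 897,045 L.
Alkalinity to add: (114 − 44) = 70 mg/L as CaCO₃ × 897,045 L = 62,790 g as CaCO₃.
Equivalents: 62,790 g ÷ 50 g/eq = 1256 eq.
NaHCO₃ supplies 1 eq per mole → 1256 mol.
Mass: 1256 mol × 84 g/mol = 105,500 g.

105 kg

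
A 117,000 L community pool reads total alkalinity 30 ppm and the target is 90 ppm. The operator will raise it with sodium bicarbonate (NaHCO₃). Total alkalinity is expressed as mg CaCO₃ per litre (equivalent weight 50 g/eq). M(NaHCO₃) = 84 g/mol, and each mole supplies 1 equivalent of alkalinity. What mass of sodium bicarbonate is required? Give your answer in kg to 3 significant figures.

11.8 kg

Alkalinity to add: (90 − 30) = 60 mg/L as CaCO₃ × 117,000 L = 7020 g as CaCO₃.
Equivalents: 7020 g ÷ 50 g/eq = 140.4 eq.
NaHCO₃ supplies 1 eq per mole → 140.4 mol.
Mass: 140.4 mol × 84 g/mol = 11,790 g.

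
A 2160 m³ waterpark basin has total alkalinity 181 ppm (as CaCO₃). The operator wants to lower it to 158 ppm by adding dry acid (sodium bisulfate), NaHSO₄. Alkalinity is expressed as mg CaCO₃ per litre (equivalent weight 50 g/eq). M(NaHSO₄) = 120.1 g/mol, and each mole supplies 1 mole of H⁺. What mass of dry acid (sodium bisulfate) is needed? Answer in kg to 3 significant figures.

119 kg

Volume: 2160 m³ = 2,160,000 L.
Alkalinity to neutralize: (181 − 158) = 23 mg/L as CaCO₃ × 2,160,000 L = 49,680 g as CaCO₃.
Equivalents of H⁺ required: 49,680 ÷ 50 g/eq = 993.6 eq = 993.6 mol NaHSO₄.
Mass of NaHSO₄: 993.6 × 120.1 = 119,300 g.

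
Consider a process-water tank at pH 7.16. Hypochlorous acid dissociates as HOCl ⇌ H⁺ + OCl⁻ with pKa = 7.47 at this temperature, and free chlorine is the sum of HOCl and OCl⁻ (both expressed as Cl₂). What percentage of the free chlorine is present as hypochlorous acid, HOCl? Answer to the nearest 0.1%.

67.1%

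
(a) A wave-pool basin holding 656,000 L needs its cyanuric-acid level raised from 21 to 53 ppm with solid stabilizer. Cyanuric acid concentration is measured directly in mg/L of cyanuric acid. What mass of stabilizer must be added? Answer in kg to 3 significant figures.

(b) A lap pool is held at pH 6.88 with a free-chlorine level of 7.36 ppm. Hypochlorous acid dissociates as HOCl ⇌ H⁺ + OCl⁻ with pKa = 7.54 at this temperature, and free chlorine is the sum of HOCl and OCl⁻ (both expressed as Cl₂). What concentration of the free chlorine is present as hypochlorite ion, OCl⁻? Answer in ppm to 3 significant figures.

(a) CYA to add: (53 − 21) = 32 mg/L × 656,000 L = 20,990 g cyanuric acid.

(b) [OCl⁻]/[HOCl] = 10^(pH − pKa) = 10^(6.88 − 7.54) = 10^-0.66 = 0.2188.
(b) Fraction as HOCl = 1 / (1 + 0.2188) = 0.8205.
(b) OCl⁻ = (1 − 0.8205) × 7.36 ppm = 1.321 ppm.

(a) 21.0 kg; (b) 1.32 ppm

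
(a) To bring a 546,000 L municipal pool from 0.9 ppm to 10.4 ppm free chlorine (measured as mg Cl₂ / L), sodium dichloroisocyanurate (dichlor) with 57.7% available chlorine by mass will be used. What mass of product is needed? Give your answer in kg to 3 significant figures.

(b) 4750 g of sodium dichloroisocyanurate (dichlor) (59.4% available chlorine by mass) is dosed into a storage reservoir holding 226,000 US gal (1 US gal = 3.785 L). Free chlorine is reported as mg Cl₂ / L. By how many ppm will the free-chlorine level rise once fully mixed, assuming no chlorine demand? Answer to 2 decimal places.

(a) Chlorine deficit: 10.4 − 0.9 = 9.5 ppm = 9.5 mg/L as Cl₂.
(a) Cl₂ equivalent needed: 9.5 mg/L × 546,000 L = 5,187,000 mg = 5187 g.
(a) Product at 57.7% available chlorine: 5187 / 0.577 = 8990 g.

(b) Volume: 226,000 US gal × 3.785 L/gal = 855,410 L.
(b) Available chlorine delivered: 4750 g × 0.594 = 2822 g as Cl₂.
(b) Concentration rise: 2822 g / 855,410 L = 3.298 mg/L = 3.30 ppm.

(a) 8.99 kg; (b) 3.30 ppm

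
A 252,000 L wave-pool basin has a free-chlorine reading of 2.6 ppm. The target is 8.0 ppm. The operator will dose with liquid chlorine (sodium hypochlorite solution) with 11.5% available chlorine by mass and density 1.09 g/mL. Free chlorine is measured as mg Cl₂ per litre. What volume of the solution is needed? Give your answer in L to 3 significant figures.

10.9 L

Chlorine deficit: 8.0 − 2.6 = 5.4 ppm = 5.4 mg/L as Cl₂.
Cl₂ equivalent needed: 5.4 mg/L × 252,000 L = 1,361,000 mg = 1361 g.
Product at 11.5% available chlorine: 1361 / 0.115 = 11,830 g.
Volume at density 1.09 g/mL: 11,830 g ÷ 1.09 g/mL = 10,860 mL.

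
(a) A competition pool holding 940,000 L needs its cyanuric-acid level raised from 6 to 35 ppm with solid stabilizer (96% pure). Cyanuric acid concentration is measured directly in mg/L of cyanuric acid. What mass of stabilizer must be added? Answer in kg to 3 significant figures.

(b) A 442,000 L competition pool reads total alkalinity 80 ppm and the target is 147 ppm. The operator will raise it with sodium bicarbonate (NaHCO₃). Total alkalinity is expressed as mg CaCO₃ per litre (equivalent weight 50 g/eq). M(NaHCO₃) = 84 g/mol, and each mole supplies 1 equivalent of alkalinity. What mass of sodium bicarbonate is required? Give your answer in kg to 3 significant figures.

(a) CYA to add: (35 − 6) = 29 mg/L × 940,000 L = 27,260 g cyanuric acid.
(a) At 96% purity: 27,260 / 0.96 = 28,400 g product.

(b) Alkalinity to add: (147 − 80) = 67 mg/L as CaCO₃ × 442,000 L = 29,610 g as CaCO₃.
(b) Equivalents: 29,610 g ÷ 50 g/eq = 592.3 eq.
(b) NaHCO₃ supplies 1 eq per mole → 592.3 mol.
(b) Mass: 592.3 mol × 84 g/mol = 49,750 g.

(a) 28.4 kg; (b) 49.8 kg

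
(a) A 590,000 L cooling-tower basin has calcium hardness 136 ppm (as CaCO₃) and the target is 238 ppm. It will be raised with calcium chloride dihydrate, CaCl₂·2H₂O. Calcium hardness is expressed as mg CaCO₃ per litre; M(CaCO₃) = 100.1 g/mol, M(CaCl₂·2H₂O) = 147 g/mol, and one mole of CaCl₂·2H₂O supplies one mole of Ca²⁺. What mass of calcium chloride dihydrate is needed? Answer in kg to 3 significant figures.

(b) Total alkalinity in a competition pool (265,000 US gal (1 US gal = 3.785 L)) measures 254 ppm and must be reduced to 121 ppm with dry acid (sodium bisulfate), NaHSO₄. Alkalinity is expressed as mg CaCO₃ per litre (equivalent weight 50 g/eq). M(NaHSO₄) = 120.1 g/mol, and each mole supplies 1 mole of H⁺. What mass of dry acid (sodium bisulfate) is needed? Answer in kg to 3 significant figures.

(a) Hardness to add: (238 − 136) = 102 mg/L as CaCO₃ × 590,000 L = 60,180 g as CaCO₃.
(a) Moles of Ca²⁺ (1 mol Ca²⁺ ≡ 1 mol CaCO₃): 60,180 / 100.1 g/mol = 601.2 mol.
(a) Mass of CaCl₂·2H₂O: 601.2 × 147 = 88,380 g.

(b) Volume: 265,000 US gal × 3.785 L/gal = 1,003,025 L.
(b) Alkalinity to neutralize: (254 − 121) = 133 mg/L as CaCO₃ × 1,003,025 L = 133,400 g as CaCO₃.
(b) Equivalents of H⁺ required: 133,400 ÷ 50 g/eq = 2668 eq = 2668 mol NaHSO₄.
(b) Mass of NaHSO₄: 2668 × 120.1 = 320,400 g.

(a) 88.4 kg; (b) 320 kg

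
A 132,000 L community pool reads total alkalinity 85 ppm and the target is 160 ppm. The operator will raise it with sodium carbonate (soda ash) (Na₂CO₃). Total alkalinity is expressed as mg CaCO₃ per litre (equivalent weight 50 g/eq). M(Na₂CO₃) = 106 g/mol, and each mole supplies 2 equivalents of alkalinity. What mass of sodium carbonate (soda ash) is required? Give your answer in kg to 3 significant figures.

Alkalinity to add: (160 − 85) = 75 mg/L as CaCO₃ × 132,000 L = 9900 g as CaCO₃.
Equivalents: 9900 g ÷ 50 g/eq = 198 eq.
Each mole of Na₂CO₃ supplies 2 eq, so 198 / 2 = 99 mol.
Mass: 99 mol × 106 g/mol = 10,490 g.

10.5 kg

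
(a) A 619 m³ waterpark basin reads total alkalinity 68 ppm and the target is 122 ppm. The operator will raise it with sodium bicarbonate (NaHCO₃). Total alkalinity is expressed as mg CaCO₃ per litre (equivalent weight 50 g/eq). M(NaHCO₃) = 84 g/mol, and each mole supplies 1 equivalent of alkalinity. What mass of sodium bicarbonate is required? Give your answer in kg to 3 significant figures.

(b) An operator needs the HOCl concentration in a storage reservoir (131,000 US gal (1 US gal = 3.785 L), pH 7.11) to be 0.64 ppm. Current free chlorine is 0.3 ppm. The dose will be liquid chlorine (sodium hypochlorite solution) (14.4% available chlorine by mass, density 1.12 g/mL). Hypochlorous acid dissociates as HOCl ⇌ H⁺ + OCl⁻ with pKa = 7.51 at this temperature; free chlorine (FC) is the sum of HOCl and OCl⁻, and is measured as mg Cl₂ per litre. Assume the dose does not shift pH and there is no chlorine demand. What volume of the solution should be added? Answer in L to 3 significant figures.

(a) 56.2 kg; (b) 1.83 L

(a) Volume: 619 m³ = 619,000 L.
(a) Alkalinity to add: (122 − 68) = 54 mg/L as CaCO₃ × 619,000 L = 33,430 g as CaCO₃.
(a) Equivalents: 33,430 g ÷ 50 g/eq = 668.5 eq.
(a) NaHCO₃ supplies 1 eq per mole → 668.5 mol.
(a) Mass: 668.5 mol × 84 g/mol = 56,160 g.

(b) Volume: 131,000 US gal × 3.785 L/gal = 495,835 L.
(b) [OCl⁻]/[HOCl] = 10^(pH − pKa) = 10^(7.11 − 7.51) = 0.3981; fraction as HOCl = 1/(1 + 0.3981) = 0.7153.
(b) Free chlorine required for 0.64 ppm HOCl: 0.64 / 0.7153 = 0.8948 ppm.
(b) FC to add: 0.8948 − 0.3 = 0.5948 mg/L as Cl₂.
(b) Cl₂ equivalent: 0.5948 mg/L × 495,835 L = 294.9 g.
(b) Product at 14.4% available Cl: 294.9 / 0.144 = 2048 g.
(b) Volume: 2048 g ÷ 1.12 g/mL = 1829 mL.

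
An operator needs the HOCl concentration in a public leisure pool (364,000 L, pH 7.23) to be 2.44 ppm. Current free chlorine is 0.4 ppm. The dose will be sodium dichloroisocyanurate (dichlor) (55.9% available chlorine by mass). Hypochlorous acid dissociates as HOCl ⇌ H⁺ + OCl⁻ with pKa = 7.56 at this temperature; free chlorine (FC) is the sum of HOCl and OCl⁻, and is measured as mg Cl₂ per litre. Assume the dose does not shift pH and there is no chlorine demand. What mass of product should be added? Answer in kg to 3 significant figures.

2.07 kg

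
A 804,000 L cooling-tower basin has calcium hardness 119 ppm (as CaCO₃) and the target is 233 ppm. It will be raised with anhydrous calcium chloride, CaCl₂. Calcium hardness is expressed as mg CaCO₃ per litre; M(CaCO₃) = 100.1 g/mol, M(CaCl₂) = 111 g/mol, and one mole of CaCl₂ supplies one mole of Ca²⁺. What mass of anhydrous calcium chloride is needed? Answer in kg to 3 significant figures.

Hardness to add: (233 − 119) = 114 mg/L as CaCO₃ × 804,000 L = 91,660 g as CaCO₃.
Moles of Ca²⁺ (1 mol Ca²⁺ ≡ 1 mol CaCO₃): 91,660 / 100.1 g/mol = 915.6 mol.
Mass of CaCl₂: 915.6 × 111 = 101,600 g.

102 kg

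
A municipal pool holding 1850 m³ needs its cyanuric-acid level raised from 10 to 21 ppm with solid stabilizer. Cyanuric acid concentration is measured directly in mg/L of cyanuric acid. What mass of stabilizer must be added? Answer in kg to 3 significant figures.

20.4 kg

Volume: 1850 m³ = 1,850,000 L.
CYA to add: (21 − 10) = 11 mg/L × 1,850,000 L = 20,350 g cyanuric acid.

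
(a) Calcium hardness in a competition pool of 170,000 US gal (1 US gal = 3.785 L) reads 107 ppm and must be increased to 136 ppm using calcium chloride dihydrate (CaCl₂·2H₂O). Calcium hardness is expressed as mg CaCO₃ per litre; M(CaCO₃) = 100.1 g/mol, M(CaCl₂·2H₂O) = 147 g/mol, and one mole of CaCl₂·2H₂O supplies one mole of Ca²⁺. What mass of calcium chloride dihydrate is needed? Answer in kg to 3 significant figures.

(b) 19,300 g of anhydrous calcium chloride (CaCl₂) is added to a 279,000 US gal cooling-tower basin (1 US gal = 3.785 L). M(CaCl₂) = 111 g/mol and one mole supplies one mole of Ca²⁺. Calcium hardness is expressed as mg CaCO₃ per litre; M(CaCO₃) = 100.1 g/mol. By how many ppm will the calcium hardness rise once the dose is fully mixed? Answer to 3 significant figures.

(a) 27.4 kg; (b) 16.5 ppm

(a) Volume: 170,000 US gal × 3.785 L/gal = 643,450 L.
(a) Hardness to add: (136 − 107) = 29 mg/L as CaCO₃ × 643,450 L = 18,660 g as CaCO₃.
(a) Moles of Ca²⁺ (1 mol Ca²⁺ ≡ 1 mol CaCO₃): 18,660 / 100.1 g/mol = 186.4 mol.
(a) Mass of CaCl₂·2H₂O: 186.4 × 147 = 27,400 g.

(b) Volume: 279,000 US gal × 3.785 L/gal = 1,056,015 L.
(b) Moles of Ca²⁺: 19,300 g ÷ 111 g/mol = 173.9 mol.
(b) As CaCO₃: 173.9 mol × 100.1 g/mol = 17,400 g.
(b) Rise: 17,400 g / 1,056,015 L × 1000 = 16.48 mg/L.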